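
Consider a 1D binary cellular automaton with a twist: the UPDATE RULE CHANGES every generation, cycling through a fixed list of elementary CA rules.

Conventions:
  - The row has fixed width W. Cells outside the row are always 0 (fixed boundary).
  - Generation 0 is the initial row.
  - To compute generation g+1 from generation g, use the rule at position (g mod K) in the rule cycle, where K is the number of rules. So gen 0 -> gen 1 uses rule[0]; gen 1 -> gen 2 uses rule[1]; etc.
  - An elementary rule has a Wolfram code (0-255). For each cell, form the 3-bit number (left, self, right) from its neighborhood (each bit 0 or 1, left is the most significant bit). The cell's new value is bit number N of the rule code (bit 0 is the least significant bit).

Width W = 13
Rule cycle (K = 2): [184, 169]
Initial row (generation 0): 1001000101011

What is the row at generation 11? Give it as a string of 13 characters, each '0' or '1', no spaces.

Gen 0: 1001000101011
Gen 1 (rule 184): 0100100010110
Gen 2 (rule 169): 0000001001100
Gen 3 (rule 184): 0000000101010
Gen 4 (rule 169): 1111110010100
Gen 5 (rule 184): 1111101001010
Gen 6 (rule 169): 1111010000100
Gen 7 (rule 184): 1110101000010
Gen 8 (rule 169): 1101010011000
Gen 9 (rule 184): 1010101010100
Gen 10 (rule 169): 0101010101001
Gen 11 (rule 184): 0010101010100

Answer: 0010101010100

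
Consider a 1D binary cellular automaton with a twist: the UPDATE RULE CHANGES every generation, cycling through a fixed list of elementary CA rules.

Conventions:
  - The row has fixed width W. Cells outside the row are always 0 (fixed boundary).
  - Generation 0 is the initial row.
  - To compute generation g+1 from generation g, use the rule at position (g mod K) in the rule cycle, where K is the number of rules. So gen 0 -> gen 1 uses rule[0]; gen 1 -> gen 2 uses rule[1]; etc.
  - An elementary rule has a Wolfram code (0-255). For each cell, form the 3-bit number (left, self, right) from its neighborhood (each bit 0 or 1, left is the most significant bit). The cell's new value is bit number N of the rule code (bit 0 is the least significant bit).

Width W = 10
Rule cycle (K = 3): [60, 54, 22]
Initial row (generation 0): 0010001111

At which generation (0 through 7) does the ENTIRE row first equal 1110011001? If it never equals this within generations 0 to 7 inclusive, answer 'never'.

Gen 0: 0010001111
Gen 1 (rule 60): 0011001000
Gen 2 (rule 54): 0100111100
Gen 3 (rule 22): 1111000010
Gen 4 (rule 60): 1000100011
Gen 5 (rule 54): 1101110100
Gen 6 (rule 22): 0000000110
Gen 7 (rule 60): 0000000101

Answer: never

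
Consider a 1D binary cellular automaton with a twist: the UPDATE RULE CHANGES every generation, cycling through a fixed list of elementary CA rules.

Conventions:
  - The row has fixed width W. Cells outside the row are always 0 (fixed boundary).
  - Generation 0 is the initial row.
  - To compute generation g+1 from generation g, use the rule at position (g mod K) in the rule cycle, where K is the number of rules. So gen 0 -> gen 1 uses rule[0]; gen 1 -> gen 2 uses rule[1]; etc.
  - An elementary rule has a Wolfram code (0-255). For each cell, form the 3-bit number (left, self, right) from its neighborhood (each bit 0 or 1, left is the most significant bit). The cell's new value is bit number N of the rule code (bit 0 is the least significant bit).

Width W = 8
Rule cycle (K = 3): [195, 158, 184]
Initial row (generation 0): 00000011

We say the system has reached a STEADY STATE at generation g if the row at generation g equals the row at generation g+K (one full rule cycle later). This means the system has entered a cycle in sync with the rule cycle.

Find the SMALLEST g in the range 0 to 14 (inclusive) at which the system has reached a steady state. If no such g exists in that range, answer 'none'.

Answer: 6

Derivation:
Gen 0: 00000011
Gen 1 (rule 195): 11111101
Gen 2 (rule 158): 11111001
Gen 3 (rule 184): 11110100
Gen 4 (rule 195): 01110001
Gen 5 (rule 158): 11101011
Gen 6 (rule 184): 11010110
Gen 7 (rule 195): 01000010
Gen 8 (rule 158): 11100111
Gen 9 (rule 184): 11010110
Gen 10 (rule 195): 01000010
Gen 11 (rule 158): 11100111
Gen 12 (rule 184): 11010110
Gen 13 (rule 195): 01000010
Gen 14 (rule 158): 11100111
Gen 15 (rule 184): 11010110
Gen 16 (rule 195): 01000010
Gen 17 (rule 158): 11100111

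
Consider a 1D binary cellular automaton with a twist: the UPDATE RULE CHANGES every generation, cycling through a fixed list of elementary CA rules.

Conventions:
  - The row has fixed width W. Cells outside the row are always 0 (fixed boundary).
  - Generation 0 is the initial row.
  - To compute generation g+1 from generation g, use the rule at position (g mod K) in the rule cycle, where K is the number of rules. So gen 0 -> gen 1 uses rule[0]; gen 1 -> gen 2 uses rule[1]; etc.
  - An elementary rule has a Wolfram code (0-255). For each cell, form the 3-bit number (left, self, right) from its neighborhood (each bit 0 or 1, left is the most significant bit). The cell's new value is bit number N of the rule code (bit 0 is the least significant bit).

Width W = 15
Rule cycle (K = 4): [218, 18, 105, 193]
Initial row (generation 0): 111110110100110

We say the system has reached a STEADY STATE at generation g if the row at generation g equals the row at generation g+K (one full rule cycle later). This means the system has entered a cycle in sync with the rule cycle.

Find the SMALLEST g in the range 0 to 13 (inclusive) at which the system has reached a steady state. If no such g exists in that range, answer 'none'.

Answer: 6

Derivation:
Gen 0: 111110110100110
Gen 1 (rule 218): 111110110011111
Gen 2 (rule 18): 000000001100000
Gen 3 (rule 105): 111111101101111
Gen 4 (rule 193): 011111100100111
Gen 5 (rule 218): 111111111011111
Gen 6 (rule 18): 000000000000000
Gen 7 (rule 105): 111111111111111
Gen 8 (rule 193): 011111111111111
Gen 9 (rule 218): 111111111111111
Gen 10 (rule 18): 000000000000000
Gen 11 (rule 105): 111111111111111
Gen 12 (rule 193): 011111111111111
Gen 13 (rule 218): 111111111111111
Gen 14 (rule 18): 000000000000000
Gen 15 (rule 105): 111111111111111
Gen 16 (rule 193): 011111111111111
Gen 17 (rule 218): 111111111111111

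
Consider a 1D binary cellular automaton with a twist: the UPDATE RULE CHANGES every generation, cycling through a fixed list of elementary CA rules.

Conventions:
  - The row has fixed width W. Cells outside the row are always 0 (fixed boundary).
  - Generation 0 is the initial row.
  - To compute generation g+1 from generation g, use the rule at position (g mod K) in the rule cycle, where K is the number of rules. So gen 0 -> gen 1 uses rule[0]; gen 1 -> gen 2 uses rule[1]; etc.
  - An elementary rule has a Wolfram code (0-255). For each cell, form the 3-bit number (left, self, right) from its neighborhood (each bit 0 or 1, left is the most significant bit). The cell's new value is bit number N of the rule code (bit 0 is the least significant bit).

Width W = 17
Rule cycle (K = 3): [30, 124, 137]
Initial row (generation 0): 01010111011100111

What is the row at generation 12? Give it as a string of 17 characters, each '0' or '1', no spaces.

Answer: 10001011110010011

Derivation:
Gen 0: 01010111011100111
Gen 1 (rule 30): 11010100010011100
Gen 2 (rule 124): 11111110011010110
Gen 3 (rule 137): 11111100010000100
Gen 4 (rule 30): 10000010111001110
Gen 5 (rule 124): 11000011101101011
Gen 6 (rule 137): 10011011001000010
Gen 7 (rule 30): 11110010111100111
Gen 8 (rule 124): 10011011100110101
Gen 9 (rule 137): 00010011000100000
Gen 10 (rule 30): 00111110101110000
Gen 11 (rule 124): 00100011111011000
Gen 12 (rule 137): 10001011110010011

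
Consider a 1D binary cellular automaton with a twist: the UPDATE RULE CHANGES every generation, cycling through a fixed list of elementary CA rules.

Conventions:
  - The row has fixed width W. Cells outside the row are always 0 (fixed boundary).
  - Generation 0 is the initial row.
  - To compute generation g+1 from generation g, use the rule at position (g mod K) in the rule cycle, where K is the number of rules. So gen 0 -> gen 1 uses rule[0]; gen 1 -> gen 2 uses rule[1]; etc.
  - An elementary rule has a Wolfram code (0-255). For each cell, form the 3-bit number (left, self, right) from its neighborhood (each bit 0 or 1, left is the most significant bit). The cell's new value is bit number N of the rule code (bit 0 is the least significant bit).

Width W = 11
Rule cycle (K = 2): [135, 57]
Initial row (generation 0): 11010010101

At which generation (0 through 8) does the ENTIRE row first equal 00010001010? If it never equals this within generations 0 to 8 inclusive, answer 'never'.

Answer: 3

Derivation:
Gen 0: 11010010101
Gen 1 (rule 135): 00010110101
Gen 2 (rule 57): 11001101010
Gen 3 (rule 135): 00010001010
Gen 4 (rule 57): 11001100101
Gen 5 (rule 135): 00010001101
Gen 6 (rule 57): 11001101010
Gen 7 (rule 135): 00010001010
Gen 8 (rule 57): 11001100101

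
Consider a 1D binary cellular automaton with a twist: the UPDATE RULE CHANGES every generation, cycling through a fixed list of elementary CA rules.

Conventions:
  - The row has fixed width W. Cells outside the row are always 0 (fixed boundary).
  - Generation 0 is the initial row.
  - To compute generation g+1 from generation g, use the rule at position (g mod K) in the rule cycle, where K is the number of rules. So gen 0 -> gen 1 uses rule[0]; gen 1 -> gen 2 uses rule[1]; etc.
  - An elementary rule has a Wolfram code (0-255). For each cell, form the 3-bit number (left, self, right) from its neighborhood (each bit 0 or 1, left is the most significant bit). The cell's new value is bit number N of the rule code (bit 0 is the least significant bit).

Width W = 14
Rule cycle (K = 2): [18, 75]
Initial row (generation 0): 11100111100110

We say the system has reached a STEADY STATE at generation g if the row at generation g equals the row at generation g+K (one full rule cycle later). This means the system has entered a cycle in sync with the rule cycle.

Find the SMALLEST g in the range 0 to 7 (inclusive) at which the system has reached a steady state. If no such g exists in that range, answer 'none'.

Gen 0: 11100111100110
Gen 1 (rule 18): 00011000011001
Gen 2 (rule 75): 11111011111010
Gen 3 (rule 18): 00000000000001
Gen 4 (rule 75): 11111111111110
Gen 5 (rule 18): 00000000000001
Gen 6 (rule 75): 11111111111110
Gen 7 (rule 18): 00000000000001
Gen 8 (rule 75): 11111111111110
Gen 9 (rule 18): 00000000000001

Answer: 3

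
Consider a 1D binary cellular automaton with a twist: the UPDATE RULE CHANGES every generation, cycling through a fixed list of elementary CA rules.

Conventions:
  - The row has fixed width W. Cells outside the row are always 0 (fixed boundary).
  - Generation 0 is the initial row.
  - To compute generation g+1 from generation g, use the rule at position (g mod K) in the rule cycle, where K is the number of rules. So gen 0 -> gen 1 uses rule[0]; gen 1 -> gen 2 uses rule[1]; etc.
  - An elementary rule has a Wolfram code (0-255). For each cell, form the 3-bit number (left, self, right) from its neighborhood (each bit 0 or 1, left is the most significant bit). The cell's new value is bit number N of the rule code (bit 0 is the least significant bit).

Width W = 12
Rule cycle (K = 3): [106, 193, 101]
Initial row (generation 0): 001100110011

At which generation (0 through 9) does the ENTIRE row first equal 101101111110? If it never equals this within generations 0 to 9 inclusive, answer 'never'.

Gen 0: 001100110011
Gen 1 (rule 106): 011101110111
Gen 2 (rule 193): 001100110011
Gen 3 (rule 101): 100100010001
Gen 4 (rule 106): 001000100010
Gen 5 (rule 193): 100010001000
Gen 6 (rule 101): 101010101011
Gen 7 (rule 106): 010101010111
Gen 8 (rule 193): 000000000011
Gen 9 (rule 101): 111111111001

Answer: never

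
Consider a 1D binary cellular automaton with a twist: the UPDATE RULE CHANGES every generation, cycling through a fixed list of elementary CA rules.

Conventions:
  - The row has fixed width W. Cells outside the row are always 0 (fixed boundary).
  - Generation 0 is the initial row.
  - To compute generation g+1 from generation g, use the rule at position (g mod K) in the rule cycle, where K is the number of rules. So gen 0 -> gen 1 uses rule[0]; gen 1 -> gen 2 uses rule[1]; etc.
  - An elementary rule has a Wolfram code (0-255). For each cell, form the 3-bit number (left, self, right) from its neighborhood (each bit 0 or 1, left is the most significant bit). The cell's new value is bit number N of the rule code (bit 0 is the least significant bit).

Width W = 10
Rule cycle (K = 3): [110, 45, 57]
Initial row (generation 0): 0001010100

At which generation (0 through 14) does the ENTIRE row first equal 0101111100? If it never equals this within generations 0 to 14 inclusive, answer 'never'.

Gen 0: 0001010100
Gen 1 (rule 110): 0011111100
Gen 2 (rule 45): 1010000001
Gen 3 (rule 57): 0101111100
Gen 4 (rule 110): 1111000100
Gen 5 (rule 45): 1000010101
Gen 6 (rule 57): 0111001010
Gen 7 (rule 110): 1101011110
Gen 8 (rule 45): 1011110000
Gen 9 (rule 57): 0110001111
Gen 10 (rule 110): 1110011001
Gen 11 (rule 45): 1000010001
Gen 12 (rule 57): 0111001100
Gen 13 (rule 110): 1101011100
Gen 14 (rule 45): 1011110001

Answer: 3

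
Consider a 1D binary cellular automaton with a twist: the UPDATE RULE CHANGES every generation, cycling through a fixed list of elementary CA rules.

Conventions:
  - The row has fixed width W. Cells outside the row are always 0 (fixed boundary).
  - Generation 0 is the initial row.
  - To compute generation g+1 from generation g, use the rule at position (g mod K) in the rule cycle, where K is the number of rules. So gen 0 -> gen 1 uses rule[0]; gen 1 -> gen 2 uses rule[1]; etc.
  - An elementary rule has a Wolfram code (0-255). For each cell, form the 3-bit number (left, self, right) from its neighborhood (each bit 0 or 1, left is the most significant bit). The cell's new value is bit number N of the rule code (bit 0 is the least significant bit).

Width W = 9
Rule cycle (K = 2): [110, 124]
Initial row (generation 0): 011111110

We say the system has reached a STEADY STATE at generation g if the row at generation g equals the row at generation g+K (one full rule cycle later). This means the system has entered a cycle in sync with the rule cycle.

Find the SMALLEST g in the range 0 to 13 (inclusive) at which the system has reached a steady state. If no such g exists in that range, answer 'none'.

Answer: none

Derivation:
Gen 0: 011111110
Gen 1 (rule 110): 110000010
Gen 2 (rule 124): 111000011
Gen 3 (rule 110): 101000111
Gen 4 (rule 124): 111100101
Gen 5 (rule 110): 100101111
Gen 6 (rule 124): 110111001
Gen 7 (rule 110): 111101011
Gen 8 (rule 124): 100111111
Gen 9 (rule 110): 101100001
Gen 10 (rule 124): 111110001
Gen 11 (rule 110): 100010011
Gen 12 (rule 124): 110011011
Gen 13 (rule 110): 110111111
Gen 14 (rule 124): 111100001
Gen 15 (rule 110): 100100011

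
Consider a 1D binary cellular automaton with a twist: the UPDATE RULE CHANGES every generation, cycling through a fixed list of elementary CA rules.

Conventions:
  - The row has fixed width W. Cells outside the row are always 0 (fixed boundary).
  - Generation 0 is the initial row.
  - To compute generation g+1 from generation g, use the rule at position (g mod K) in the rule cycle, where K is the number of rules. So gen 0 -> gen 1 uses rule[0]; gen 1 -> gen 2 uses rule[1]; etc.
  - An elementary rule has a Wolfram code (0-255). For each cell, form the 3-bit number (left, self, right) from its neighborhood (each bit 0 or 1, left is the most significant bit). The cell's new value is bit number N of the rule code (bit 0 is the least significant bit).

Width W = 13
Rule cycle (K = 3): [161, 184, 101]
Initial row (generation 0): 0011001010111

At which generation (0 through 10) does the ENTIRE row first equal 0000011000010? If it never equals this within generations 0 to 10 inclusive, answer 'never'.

Answer: 7

Derivation:
Gen 0: 0011001010111
Gen 1 (rule 161): 1000000101010
Gen 2 (rule 184): 0100000010101
Gen 3 (rule 101): 0101111011111
Gen 4 (rule 161): 0010110101110
Gen 5 (rule 184): 0001101011101
Gen 6 (rule 101): 1100111100111
Gen 7 (rule 161): 0000011000010
Gen 8 (rule 184): 0000010100001
Gen 9 (rule 101): 1111011101101
Gen 10 (rule 161): 0110101010010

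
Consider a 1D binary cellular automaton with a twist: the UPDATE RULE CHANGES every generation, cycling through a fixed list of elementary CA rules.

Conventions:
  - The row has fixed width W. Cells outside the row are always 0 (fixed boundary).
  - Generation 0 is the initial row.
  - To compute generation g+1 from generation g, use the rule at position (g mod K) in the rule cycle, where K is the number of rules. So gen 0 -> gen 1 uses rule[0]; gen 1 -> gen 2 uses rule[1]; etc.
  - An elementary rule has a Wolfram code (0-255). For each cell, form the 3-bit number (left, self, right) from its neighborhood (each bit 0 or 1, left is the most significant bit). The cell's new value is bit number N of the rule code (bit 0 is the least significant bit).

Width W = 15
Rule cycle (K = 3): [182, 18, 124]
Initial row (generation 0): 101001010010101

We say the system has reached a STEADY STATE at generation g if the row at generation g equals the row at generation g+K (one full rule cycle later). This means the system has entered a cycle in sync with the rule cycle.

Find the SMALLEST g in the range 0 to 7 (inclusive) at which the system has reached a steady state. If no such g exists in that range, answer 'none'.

Gen 0: 101001010010101
Gen 1 (rule 182): 111111111111111
Gen 2 (rule 18): 000000000000000
Gen 3 (rule 124): 000000000000000
Gen 4 (rule 182): 000000000000000
Gen 5 (rule 18): 000000000000000
Gen 6 (rule 124): 000000000000000
Gen 7 (rule 182): 000000000000000
Gen 8 (rule 18): 000000000000000
Gen 9 (rule 124): 000000000000000
Gen 10 (rule 182): 000000000000000

Answer: 2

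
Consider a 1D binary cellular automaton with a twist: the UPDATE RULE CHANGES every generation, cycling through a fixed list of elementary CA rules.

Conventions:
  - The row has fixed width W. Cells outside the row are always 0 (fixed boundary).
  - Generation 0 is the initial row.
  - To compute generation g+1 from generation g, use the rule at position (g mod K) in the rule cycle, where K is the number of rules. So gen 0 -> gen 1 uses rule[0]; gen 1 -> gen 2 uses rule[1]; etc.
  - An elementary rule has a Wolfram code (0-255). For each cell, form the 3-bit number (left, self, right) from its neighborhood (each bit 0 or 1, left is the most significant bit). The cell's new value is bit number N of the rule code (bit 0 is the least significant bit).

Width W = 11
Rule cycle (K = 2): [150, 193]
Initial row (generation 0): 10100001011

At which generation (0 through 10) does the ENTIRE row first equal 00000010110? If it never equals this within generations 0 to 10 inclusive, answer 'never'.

Gen 0: 10100001011
Gen 1 (rule 150): 10110011000
Gen 2 (rule 193): 00010001011
Gen 3 (rule 150): 00111011000
Gen 4 (rule 193): 10011001011
Gen 5 (rule 150): 11100111000
Gen 6 (rule 193): 01100011011
Gen 7 (rule 150): 10010100000
Gen 8 (rule 193): 00000001111
Gen 9 (rule 150): 00000010110
Gen 10 (rule 193): 11111000010

Answer: 9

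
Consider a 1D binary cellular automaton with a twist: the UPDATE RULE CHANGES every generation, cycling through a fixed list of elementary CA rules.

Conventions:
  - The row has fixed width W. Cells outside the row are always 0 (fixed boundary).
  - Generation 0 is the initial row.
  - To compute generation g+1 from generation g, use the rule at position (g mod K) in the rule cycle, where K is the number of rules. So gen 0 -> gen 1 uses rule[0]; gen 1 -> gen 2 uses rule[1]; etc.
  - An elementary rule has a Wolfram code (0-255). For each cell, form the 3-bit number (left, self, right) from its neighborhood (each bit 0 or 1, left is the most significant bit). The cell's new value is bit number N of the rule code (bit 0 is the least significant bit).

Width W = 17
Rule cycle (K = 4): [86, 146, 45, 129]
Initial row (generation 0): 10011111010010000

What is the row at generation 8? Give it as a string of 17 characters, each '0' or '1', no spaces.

Answer: 01110001111111110

Derivation:
Gen 0: 10011111010010000
Gen 1 (rule 86): 11100001011111000
Gen 2 (rule 146): 01010010001110100
Gen 3 (rule 45): 01110010101001101
Gen 4 (rule 129): 00100000000000000
Gen 5 (rule 86): 01110000000000000
Gen 6 (rule 146): 10101000000000000
Gen 7 (rule 45): 11111011111111111
Gen 8 (rule 129): 01110001111111110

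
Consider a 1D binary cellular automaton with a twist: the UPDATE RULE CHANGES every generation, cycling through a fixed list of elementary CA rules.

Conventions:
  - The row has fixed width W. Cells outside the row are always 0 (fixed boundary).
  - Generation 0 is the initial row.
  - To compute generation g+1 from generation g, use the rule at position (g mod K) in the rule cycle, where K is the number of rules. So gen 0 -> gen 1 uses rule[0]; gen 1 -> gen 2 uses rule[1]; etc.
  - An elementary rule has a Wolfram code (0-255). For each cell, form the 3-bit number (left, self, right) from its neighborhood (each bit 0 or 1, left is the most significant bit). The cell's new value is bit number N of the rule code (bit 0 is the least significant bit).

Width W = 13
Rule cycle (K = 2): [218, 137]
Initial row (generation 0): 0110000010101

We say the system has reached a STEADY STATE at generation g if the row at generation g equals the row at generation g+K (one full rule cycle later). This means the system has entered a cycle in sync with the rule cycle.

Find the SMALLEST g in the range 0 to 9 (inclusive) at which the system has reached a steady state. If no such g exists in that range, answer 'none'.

Answer: 9

Derivation:
Gen 0: 0110000010101
Gen 1 (rule 218): 1111000100000
Gen 2 (rule 137): 1110010001111
Gen 3 (rule 218): 1111101011111
Gen 4 (rule 137): 1111000011110
Gen 5 (rule 218): 1111100111111
Gen 6 (rule 137): 1111000111110
Gen 7 (rule 218): 1111101111111
Gen 8 (rule 137): 1111001111110
Gen 9 (rule 218): 1111111111111
Gen 10 (rule 137): 1111111111110
Gen 11 (rule 218): 1111111111111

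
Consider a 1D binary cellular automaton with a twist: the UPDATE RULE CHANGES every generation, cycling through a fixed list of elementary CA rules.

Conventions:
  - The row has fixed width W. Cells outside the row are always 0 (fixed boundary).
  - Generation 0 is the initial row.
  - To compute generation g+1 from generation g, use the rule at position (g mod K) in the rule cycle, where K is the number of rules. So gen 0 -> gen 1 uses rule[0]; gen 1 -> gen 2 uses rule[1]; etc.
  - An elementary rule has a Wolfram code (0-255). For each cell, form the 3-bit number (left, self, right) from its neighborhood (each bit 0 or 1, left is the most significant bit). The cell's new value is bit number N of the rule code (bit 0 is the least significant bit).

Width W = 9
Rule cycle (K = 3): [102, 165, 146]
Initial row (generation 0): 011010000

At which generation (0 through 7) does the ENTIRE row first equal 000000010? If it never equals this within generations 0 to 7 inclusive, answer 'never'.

Gen 0: 011010000
Gen 1 (rule 102): 101110000
Gen 2 (rule 165): 110100111
Gen 3 (rule 146): 000011010
Gen 4 (rule 102): 000101110
Gen 5 (rule 165): 110110100
Gen 6 (rule 146): 000000010
Gen 7 (rule 102): 000000110

Answer: 6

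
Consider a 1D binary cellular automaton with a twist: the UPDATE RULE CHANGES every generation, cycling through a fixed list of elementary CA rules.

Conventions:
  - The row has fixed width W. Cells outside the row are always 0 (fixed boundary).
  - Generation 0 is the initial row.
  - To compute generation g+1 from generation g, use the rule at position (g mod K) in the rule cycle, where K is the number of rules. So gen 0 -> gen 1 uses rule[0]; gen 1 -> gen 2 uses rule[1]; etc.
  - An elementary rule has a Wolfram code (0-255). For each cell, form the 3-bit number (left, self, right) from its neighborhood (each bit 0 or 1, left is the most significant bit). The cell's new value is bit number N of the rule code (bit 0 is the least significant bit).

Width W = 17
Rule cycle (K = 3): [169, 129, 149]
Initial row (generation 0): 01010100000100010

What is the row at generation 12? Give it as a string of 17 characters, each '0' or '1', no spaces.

Gen 0: 01010100000100010
Gen 1 (rule 169): 00101001110001000
Gen 2 (rule 129): 10000000100100011
Gen 3 (rule 149): 11111110110111000
Gen 4 (rule 169): 11111101101110011
Gen 5 (rule 129): 01111000000100000
Gen 6 (rule 149): 00110111110111111
Gen 7 (rule 169): 10101111101111110
Gen 8 (rule 129): 00000111000111100
Gen 9 (rule 149): 11110010110011011
Gen 10 (rule 169): 11100001100010110
Gen 11 (rule 129): 01001100001000000
Gen 12 (rule 149): 01100011101111111

Answer: 01100011101111111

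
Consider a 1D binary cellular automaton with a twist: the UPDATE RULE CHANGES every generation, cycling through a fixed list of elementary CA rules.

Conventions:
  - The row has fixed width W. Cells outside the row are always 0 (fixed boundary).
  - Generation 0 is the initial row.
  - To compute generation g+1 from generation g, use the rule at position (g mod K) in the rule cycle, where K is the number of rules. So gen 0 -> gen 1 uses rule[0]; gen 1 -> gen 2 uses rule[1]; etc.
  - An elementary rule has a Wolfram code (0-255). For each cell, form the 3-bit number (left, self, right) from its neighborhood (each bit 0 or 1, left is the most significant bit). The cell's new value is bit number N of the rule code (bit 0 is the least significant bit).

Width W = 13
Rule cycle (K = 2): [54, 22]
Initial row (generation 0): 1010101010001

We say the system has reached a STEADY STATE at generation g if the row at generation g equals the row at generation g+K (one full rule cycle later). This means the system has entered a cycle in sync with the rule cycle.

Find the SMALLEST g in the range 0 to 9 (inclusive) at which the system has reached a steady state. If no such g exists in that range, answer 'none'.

Gen 0: 1010101010001
Gen 1 (rule 54): 1111111111011
Gen 2 (rule 22): 0000000000000
Gen 3 (rule 54): 0000000000000
Gen 4 (rule 22): 0000000000000
Gen 5 (rule 54): 0000000000000
Gen 6 (rule 22): 0000000000000
Gen 7 (rule 54): 0000000000000
Gen 8 (rule 22): 0000000000000
Gen 9 (rule 54): 0000000000000
Gen 10 (rule 22): 0000000000000
Gen 11 (rule 54): 0000000000000

Answer: 2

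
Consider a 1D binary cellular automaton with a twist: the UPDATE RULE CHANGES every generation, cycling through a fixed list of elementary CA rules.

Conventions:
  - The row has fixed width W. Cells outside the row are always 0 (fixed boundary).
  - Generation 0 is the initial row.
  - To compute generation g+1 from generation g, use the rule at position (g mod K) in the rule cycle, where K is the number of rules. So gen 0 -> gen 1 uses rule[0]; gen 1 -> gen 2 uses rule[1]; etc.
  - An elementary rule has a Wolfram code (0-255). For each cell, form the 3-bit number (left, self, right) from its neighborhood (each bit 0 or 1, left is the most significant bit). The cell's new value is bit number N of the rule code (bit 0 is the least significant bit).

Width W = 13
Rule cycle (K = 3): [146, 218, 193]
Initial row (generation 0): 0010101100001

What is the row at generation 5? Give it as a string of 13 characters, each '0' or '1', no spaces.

Answer: 0010110110001

Derivation:
Gen 0: 0010101100001
Gen 1 (rule 146): 0100000010010
Gen 2 (rule 218): 1010000101101
Gen 3 (rule 193): 0000110000100
Gen 4 (rule 146): 0001001001010
Gen 5 (rule 218): 0010110110001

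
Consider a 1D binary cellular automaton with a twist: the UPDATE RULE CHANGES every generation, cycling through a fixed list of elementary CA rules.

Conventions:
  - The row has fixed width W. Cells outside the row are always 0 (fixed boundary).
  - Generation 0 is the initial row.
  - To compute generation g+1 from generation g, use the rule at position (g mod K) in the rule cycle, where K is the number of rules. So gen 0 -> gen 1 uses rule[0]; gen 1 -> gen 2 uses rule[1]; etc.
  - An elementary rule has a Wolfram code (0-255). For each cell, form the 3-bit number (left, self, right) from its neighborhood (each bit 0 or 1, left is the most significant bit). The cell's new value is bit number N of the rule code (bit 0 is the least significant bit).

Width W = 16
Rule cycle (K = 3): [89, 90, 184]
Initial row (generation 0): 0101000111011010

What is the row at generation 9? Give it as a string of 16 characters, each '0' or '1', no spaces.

Answer: 0010101010101101

Derivation:
Gen 0: 0101000111011010
Gen 1 (rule 89): 0000110101011001
Gen 2 (rule 90): 0001110000011110
Gen 3 (rule 184): 0001101000011101
Gen 4 (rule 89): 1101100111010100
Gen 5 (rule 90): 1101111101000010
Gen 6 (rule 184): 1011111010100001
Gen 7 (rule 89): 0010001000011100
Gen 8 (rule 90): 0101010100110110
Gen 9 (rule 184): 0010101010101101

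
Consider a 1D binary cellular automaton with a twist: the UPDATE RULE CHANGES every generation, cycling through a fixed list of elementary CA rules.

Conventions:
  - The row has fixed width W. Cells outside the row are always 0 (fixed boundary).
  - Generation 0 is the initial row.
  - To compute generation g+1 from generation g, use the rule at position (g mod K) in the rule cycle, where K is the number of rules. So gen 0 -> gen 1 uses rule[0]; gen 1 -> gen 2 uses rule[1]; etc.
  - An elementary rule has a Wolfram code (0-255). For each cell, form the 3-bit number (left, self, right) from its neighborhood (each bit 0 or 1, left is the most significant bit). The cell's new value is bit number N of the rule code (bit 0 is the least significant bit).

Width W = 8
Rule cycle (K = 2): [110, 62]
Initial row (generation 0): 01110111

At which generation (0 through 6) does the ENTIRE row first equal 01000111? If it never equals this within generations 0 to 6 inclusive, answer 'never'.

Answer: never

Derivation:
Gen 0: 01110111
Gen 1 (rule 110): 11011101
Gen 2 (rule 62): 10110011
Gen 3 (rule 110): 11110111
Gen 4 (rule 62): 10001100
Gen 5 (rule 110): 10011100
Gen 6 (rule 62): 11110010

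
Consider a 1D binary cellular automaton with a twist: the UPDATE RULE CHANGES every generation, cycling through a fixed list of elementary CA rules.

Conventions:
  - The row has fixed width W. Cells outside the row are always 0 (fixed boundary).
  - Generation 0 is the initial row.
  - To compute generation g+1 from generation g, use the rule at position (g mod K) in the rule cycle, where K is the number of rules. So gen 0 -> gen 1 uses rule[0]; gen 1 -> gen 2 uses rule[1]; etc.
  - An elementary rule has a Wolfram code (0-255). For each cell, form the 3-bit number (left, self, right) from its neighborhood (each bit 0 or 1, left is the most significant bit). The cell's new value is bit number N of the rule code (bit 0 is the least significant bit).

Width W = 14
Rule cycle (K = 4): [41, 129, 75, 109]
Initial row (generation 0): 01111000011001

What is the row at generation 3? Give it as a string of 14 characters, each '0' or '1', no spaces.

Gen 0: 01111000011001
Gen 1 (rule 41): 01000011010000
Gen 2 (rule 129): 00011000000111
Gen 3 (rule 75): 11111011111101

Answer: 11111011111101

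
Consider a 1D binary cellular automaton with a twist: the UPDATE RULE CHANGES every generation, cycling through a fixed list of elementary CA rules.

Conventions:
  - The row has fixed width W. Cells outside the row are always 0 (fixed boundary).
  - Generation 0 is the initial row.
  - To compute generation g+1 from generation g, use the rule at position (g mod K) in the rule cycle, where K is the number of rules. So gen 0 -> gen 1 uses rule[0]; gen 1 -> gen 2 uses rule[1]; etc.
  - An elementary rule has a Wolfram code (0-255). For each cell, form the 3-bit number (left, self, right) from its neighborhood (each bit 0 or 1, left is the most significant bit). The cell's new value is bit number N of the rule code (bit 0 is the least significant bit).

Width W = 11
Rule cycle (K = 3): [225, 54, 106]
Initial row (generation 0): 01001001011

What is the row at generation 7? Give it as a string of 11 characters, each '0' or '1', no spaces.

Answer: 11100100001

Derivation:
Gen 0: 01001001011
Gen 1 (rule 225): 00000000101
Gen 2 (rule 54): 00000001111
Gen 3 (rule 106): 00000011001
Gen 4 (rule 225): 11111001000
Gen 5 (rule 54): 00000111100
Gen 6 (rule 106): 00001100100
Gen 7 (rule 225): 11100100001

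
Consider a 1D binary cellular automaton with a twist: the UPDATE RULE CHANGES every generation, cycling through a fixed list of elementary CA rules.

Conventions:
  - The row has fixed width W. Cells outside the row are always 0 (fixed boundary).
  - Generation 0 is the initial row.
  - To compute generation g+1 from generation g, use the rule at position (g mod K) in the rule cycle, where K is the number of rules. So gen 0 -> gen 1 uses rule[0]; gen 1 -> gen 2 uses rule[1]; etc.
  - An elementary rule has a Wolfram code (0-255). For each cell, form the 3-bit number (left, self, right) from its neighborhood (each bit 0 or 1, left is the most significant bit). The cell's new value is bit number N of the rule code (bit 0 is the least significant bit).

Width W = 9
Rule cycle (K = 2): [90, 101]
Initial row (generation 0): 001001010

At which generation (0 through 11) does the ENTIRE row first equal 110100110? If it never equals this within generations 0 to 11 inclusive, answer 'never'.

Gen 0: 001001010
Gen 1 (rule 90): 010110001
Gen 2 (rule 101): 011010101
Gen 3 (rule 90): 111000000
Gen 4 (rule 101): 001011111
Gen 5 (rule 90): 010010001
Gen 6 (rule 101): 010010101
Gen 7 (rule 90): 101100000
Gen 8 (rule 101): 110101111
Gen 9 (rule 90): 110001001
Gen 10 (rule 101): 010101001
Gen 11 (rule 90): 100000110

Answer: never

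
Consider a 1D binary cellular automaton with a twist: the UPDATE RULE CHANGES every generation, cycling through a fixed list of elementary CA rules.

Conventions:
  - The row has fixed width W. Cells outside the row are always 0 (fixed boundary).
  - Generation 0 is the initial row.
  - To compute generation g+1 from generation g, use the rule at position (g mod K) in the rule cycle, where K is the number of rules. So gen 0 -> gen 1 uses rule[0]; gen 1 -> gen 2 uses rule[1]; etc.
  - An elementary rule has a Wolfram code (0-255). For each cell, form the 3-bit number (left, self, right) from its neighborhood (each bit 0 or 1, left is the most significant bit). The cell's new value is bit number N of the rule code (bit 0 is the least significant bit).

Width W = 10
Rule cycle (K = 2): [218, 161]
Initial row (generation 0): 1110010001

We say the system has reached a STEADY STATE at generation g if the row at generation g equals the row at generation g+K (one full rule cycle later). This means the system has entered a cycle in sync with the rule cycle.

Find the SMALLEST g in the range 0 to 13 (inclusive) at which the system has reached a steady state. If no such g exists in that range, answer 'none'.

Gen 0: 1110010001
Gen 1 (rule 218): 1111101010
Gen 2 (rule 161): 0111010100
Gen 3 (rule 218): 1111000010
Gen 4 (rule 161): 0110011000
Gen 5 (rule 218): 1111111100
Gen 6 (rule 161): 0111111001
Gen 7 (rule 218): 1111111110
Gen 8 (rule 161): 0111111100
Gen 9 (rule 218): 1111111110
Gen 10 (rule 161): 0111111100
Gen 11 (rule 218): 1111111110
Gen 12 (rule 161): 0111111100
Gen 13 (rule 218): 1111111110
Gen 14 (rule 161): 0111111100
Gen 15 (rule 218): 1111111110

Answer: 7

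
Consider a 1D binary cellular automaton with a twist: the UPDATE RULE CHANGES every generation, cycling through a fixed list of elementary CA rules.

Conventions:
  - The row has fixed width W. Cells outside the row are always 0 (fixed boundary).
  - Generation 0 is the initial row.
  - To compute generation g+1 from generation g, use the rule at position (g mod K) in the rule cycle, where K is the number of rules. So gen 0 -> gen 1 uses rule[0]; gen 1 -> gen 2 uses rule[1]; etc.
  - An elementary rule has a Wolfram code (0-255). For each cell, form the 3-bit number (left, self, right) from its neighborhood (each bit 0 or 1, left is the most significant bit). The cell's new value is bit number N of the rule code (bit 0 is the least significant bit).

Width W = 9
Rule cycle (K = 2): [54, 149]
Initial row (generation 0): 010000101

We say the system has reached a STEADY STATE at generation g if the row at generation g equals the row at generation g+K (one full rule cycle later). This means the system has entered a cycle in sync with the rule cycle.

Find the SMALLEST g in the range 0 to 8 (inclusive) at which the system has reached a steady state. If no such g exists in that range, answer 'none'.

Gen 0: 010000101
Gen 1 (rule 54): 111001111
Gen 2 (rule 149): 010100110
Gen 3 (rule 54): 111111001
Gen 4 (rule 149): 011110101
Gen 5 (rule 54): 100001111
Gen 6 (rule 149): 111100110
Gen 7 (rule 54): 000011001
Gen 8 (rule 149): 111000101
Gen 9 (rule 54): 000101111
Gen 10 (rule 149): 110100110

Answer: none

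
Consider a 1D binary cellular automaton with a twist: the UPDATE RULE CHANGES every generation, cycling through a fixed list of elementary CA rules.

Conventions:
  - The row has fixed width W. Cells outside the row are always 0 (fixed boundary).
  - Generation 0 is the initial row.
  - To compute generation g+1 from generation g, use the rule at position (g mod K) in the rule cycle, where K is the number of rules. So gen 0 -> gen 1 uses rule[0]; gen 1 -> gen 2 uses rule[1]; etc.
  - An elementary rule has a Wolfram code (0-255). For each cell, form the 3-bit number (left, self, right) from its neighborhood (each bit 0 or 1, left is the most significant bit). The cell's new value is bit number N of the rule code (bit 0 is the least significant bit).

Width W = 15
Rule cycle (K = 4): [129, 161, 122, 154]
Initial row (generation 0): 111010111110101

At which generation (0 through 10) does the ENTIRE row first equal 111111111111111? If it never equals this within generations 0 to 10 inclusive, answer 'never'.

Gen 0: 111010111110101
Gen 1 (rule 129): 010000011100000
Gen 2 (rule 161): 000111001001111
Gen 3 (rule 122): 001101110111001
Gen 4 (rule 154): 011001100110110
Gen 5 (rule 129): 000000000000000
Gen 6 (rule 161): 111111111111111
Gen 7 (rule 122): 100000000000001
Gen 8 (rule 154): 010000000000010
Gen 9 (rule 129): 000111111111000
Gen 10 (rule 161): 110011111110011

Answer: 6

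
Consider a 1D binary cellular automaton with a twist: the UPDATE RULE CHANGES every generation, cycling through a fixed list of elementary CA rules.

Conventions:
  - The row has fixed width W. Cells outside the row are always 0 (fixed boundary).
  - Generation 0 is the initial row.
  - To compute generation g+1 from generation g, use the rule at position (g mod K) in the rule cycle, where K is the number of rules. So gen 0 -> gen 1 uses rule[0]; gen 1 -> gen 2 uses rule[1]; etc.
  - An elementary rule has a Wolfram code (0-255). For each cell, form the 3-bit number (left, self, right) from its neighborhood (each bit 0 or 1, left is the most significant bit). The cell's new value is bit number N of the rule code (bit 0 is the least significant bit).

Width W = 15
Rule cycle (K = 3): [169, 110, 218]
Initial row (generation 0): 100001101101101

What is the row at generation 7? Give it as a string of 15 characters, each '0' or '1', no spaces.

Answer: 000111111110010

Derivation:
Gen 0: 100001101101101
Gen 1 (rule 169): 001101011011010
Gen 2 (rule 110): 011111111111110
Gen 3 (rule 218): 111111111111111
Gen 4 (rule 169): 111111111111110
Gen 5 (rule 110): 100000000000010
Gen 6 (rule 218): 010000000000101
Gen 7 (rule 169): 000111111110010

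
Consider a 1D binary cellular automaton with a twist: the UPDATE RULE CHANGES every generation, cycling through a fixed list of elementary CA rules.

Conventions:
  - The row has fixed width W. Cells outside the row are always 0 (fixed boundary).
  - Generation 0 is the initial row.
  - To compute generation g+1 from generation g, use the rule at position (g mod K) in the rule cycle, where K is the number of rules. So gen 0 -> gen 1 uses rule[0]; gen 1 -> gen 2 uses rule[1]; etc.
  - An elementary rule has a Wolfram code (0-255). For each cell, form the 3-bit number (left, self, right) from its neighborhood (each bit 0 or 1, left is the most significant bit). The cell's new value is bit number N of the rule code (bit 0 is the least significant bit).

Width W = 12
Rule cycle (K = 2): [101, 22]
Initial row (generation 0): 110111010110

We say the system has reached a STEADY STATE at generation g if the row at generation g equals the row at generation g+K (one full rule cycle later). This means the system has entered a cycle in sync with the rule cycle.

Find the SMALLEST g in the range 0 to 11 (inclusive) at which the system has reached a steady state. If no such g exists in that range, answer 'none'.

Gen 0: 110111010110
Gen 1 (rule 101): 011001111010
Gen 2 (rule 22): 100110000011
Gen 3 (rule 101): 100010111001
Gen 4 (rule 22): 110110000111
Gen 5 (rule 101): 011010110001
Gen 6 (rule 22): 100010001011
Gen 7 (rule 101): 101010101101
Gen 8 (rule 22): 101010100001
Gen 9 (rule 101): 111111101101
Gen 10 (rule 22): 000000000001
Gen 11 (rule 101): 111111111101
Gen 12 (rule 22): 000000000001
Gen 13 (rule 101): 111111111101

Answer: 10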